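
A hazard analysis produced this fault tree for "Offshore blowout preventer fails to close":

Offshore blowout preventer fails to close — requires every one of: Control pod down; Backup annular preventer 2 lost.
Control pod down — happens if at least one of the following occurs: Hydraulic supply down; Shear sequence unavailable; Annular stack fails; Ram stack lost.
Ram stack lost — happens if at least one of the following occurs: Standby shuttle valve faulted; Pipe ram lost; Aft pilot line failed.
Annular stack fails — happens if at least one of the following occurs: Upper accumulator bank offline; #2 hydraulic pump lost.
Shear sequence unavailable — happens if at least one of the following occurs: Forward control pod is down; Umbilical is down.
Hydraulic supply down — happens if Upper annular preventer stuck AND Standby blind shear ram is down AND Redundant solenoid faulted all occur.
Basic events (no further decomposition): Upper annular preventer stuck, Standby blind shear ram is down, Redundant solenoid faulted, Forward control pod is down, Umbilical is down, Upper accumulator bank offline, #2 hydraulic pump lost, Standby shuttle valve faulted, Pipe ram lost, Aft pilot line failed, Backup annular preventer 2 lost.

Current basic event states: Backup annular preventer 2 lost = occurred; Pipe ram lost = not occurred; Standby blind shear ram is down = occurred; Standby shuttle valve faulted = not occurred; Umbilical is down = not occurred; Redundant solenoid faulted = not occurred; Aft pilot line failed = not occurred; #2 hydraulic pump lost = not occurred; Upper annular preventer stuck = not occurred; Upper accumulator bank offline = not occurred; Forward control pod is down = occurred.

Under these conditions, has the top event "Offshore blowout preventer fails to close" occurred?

Yes

Hydraulic supply down [AND]: Upper annular preventer stuck=not, Standby blind shear ram is down=occurs, Redundant solenoid faulted=not → not all inputs occur → does not occur.
Shear sequence unavailable [OR]: Forward control pod is down=occurs, Umbilical is down=not → at least one input occurs → occurs.
Annular stack fails [OR]: Upper accumulator bank offline=not, #2 hydraulic pump lost=not → no input occurs → does not occur.
Ram stack lost [OR]: Standby shuttle valve faulted=not, Pipe ram lost=not, Aft pilot line failed=not → no input occurs → does not occur.
Control pod down [OR]: Hydraulic supply down=not, Shear sequence unavailable=occurs, Annular stack fails=not, Ram stack lost=not → at least one input occurs → occurs.
Offshore blowout preventer fails to close [AND]: Control pod down=occurs, Backup annular preventer 2 lost=occurs → all inputs occur → occurs.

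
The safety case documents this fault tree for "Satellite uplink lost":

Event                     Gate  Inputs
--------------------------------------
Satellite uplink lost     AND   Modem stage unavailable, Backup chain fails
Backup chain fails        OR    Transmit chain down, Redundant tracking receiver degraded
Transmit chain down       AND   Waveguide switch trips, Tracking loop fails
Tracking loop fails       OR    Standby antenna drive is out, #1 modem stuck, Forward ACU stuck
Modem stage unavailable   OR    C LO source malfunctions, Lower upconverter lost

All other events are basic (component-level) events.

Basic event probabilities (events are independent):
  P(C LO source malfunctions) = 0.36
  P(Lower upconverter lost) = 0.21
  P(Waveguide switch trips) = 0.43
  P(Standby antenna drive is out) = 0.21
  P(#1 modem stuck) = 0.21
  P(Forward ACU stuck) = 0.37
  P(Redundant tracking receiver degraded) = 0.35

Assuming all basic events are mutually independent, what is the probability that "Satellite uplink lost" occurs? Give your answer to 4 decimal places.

0.2569

P(Modem stage unavailable) [OR] = 1 − (1−0.36) × (1−0.21) = 0.494400
P(Tracking loop fails) [OR] = 1 − (1−0.21) × (1−0.21) × (1−0.37) = 0.606817
P(Transmit chain down) [AND] = 0.43 × 0.606817 = 0.260931
P(Backup chain fails) [OR] = 1 − (1−0.260931) × (1−0.35) = 0.519605
P(Satellite uplink lost) [AND] = 0.494400 × 0.519605 = 0.256893
Rounded to 4 decimal places: P(Satellite uplink lost) ≈ 0.2569.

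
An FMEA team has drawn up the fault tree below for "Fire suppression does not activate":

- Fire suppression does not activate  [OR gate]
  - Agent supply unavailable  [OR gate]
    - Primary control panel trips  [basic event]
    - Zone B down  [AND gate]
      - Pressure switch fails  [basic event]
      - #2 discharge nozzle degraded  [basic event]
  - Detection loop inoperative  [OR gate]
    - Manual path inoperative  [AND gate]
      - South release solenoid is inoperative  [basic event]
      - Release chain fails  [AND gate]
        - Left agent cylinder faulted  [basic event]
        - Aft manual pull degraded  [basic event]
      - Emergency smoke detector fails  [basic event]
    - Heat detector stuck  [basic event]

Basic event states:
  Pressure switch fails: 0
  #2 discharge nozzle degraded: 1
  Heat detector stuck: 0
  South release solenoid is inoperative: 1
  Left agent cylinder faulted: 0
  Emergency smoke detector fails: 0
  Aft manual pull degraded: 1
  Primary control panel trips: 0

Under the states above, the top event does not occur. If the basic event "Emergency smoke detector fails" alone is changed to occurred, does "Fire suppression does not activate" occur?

No

Counterfactual: set "Emergency smoke detector fails" to occurred.
Zone B down [AND]: Pressure switch fails=not, #2 discharge nozzle degraded=occurs → not all inputs occur → does not occur.
Agent supply unavailable [OR]: Primary control panel trips=not, Zone B down=not → no input occurs → does not occur.
Release chain fails [AND]: Left agent cylinder faulted=not, Aft manual pull degraded=occurs → not all inputs occur → does not occur.
Manual path inoperative [AND]: South release solenoid is inoperative=occurs, Release chain fails=not, Emergency smoke detector fails=occurs → not all inputs occur → does not occur.
Detection loop inoperative [OR]: Manual path inoperative=not, Heat detector stuck=not → no input occurs → does not occur.
Fire suppression does not activate [OR]: Agent supply unavailable=not, Detection loop inoperative=not → no input occurs → does not occur.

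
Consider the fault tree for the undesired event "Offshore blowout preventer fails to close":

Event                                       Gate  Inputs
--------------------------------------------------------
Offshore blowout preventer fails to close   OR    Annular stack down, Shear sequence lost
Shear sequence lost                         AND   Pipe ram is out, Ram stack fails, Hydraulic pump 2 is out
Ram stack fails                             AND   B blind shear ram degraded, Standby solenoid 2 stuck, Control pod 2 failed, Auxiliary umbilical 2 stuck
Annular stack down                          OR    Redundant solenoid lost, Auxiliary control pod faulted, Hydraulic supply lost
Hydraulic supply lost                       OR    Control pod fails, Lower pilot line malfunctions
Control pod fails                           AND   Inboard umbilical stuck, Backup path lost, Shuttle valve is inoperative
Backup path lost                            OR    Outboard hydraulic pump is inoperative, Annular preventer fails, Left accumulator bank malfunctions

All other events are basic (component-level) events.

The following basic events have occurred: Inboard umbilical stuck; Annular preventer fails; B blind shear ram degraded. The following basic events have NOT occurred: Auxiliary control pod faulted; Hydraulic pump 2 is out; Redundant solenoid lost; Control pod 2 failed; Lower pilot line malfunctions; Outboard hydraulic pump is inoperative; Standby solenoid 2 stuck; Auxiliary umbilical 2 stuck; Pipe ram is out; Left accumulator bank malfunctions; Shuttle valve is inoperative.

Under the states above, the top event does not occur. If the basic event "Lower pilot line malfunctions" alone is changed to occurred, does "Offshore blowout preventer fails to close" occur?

Yes

Counterfactual: set "Lower pilot line malfunctions" to occurred.
Backup path lost [OR]: Outboard hydraulic pump is inoperative=not, Annular preventer fails=occurs, Left accumulator bank malfunctions=not → at least one input occurs → occurs.
Control pod fails [AND]: Inboard umbilical stuck=occurs, Backup path lost=occurs, Shuttle valve is inoperative=not → not all inputs occur → does not occur.
Hydraulic supply lost [OR]: Control pod fails=not, Lower pilot line malfunctions=occurs → at least one input occurs → occurs.
Annular stack down [OR]: Redundant solenoid lost=not, Auxiliary control pod faulted=not, Hydraulic supply lost=occurs → at least one input occurs → occurs.
Ram stack fails [AND]: B blind shear ram degraded=occurs, Standby solenoid 2 stuck=not, Control pod 2 failed=not, Auxiliary umbilical 2 stuck=not → not all inputs occur → does not occur.
Shear sequence lost [AND]: Pipe ram is out=not, Ram stack fails=not, Hydraulic pump 2 is out=not → not all inputs occur → does not occur.
Offshore blowout preventer fails to close [OR]: Annular stack down=occurs, Shear sequence lost=not → at least one input occurs → occurs.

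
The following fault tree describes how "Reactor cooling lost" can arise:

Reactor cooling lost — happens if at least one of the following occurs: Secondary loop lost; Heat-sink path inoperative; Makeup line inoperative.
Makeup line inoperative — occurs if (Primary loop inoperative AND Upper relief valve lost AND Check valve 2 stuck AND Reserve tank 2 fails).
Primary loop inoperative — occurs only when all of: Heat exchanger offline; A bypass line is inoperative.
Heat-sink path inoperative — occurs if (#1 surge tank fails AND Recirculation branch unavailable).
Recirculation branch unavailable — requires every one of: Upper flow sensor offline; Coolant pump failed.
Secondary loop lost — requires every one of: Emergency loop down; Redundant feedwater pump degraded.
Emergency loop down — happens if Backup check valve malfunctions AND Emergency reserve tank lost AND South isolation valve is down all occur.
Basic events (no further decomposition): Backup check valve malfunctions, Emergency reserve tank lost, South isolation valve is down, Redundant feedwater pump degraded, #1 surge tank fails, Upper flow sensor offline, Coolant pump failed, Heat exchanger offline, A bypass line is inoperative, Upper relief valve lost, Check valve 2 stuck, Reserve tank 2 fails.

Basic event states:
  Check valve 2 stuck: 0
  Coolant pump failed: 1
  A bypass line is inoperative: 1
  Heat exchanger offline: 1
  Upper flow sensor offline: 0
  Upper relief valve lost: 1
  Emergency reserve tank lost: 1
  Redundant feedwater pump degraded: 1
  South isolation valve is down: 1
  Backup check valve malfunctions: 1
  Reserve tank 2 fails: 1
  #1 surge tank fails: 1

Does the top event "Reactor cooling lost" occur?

Yes

Emergency loop down [AND]: Backup check valve malfunctions=occurs, Emergency reserve tank lost=occurs, South isolation valve is down=occurs → all inputs occur → occurs.
Secondary loop lost [AND]: Emergency loop down=occurs, Redundant feedwater pump degraded=occurs → all inputs occur → occurs.
Recirculation branch unavailable [AND]: Upper flow sensor offline=not, Coolant pump failed=occurs → not all inputs occur → does not occur.
Heat-sink path inoperative [AND]: #1 surge tank fails=occurs, Recirculation branch unavailable=not → not all inputs occur → does not occur.
Primary loop inoperative [AND]: Heat exchanger offline=occurs, A bypass line is inoperative=occurs → all inputs occur → occurs.
Makeup line inoperative [AND]: Primary loop inoperative=occurs, Upper relief valve lost=occurs, Check valve 2 stuck=not, Reserve tank 2 fails=occurs → not all inputs occur → does not occur.
Reactor cooling lost [OR]: Secondary loop lost=occurs, Heat-sink path inoperative=not, Makeup line inoperative=not → at least one input occurs → occurs.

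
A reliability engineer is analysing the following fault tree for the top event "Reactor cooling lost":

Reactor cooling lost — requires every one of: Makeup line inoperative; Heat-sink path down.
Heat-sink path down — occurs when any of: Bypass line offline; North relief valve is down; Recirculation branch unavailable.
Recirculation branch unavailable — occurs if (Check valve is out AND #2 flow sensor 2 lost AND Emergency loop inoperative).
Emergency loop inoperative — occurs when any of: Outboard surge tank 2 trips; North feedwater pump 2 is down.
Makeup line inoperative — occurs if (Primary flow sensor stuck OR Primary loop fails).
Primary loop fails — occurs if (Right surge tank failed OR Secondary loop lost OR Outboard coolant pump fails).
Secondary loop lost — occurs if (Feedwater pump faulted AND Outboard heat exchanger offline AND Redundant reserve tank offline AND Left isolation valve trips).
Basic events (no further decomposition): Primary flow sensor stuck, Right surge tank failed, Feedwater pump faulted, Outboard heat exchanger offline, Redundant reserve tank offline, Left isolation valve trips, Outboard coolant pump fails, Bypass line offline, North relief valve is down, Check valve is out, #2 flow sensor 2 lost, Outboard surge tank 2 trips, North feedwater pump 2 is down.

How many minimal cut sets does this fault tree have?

Secondary loop lost [AND]: one cut set from each child combined → 1 × 1 × 1 × 1 = 1 cut set(s).
Primary loop fails [OR]: union of children's cut sets → 3 cut set(s).
Makeup line inoperative [OR]: union of children's cut sets → 4 cut set(s).
Emergency loop inoperative [OR]: union of children's cut sets → 2 cut set(s).
Recirculation branch unavailable [AND]: one cut set from each child combined → 1 × 1 × 2 = 2 cut set(s).
Heat-sink path down [OR]: union of children's cut sets → 4 cut set(s).
Reactor cooling lost [AND]: one cut set from each child combined → 4 × 4 = 16 cut set(s).

16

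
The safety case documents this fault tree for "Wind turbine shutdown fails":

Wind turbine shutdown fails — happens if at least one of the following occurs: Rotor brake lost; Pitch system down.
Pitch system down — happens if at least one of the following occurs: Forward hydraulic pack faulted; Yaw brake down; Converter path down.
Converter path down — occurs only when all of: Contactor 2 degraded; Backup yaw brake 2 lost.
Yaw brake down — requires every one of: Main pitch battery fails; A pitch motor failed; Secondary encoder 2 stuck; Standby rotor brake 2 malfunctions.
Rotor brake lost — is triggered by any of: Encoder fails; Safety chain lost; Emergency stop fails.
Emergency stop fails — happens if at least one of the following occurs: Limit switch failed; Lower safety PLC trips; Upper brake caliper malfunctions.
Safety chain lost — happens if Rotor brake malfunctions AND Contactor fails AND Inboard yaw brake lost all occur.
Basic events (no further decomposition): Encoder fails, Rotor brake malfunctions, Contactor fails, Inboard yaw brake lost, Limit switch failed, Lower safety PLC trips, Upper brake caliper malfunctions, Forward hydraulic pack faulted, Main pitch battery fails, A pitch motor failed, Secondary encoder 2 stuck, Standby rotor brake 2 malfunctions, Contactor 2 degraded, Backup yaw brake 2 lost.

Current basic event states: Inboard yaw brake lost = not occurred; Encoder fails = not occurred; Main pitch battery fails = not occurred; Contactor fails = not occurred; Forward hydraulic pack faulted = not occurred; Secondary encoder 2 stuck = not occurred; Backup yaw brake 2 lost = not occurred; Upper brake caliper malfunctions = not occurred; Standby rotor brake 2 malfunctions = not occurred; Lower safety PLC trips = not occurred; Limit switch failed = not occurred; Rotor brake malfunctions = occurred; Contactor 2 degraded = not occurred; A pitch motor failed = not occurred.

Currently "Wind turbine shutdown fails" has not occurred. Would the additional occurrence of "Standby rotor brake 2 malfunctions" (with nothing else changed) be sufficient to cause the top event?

No

Counterfactual: set "Standby rotor brake 2 malfunctions" to occurred.
Safety chain lost [AND]: Rotor brake malfunctions=occurs, Contactor fails=not, Inboard yaw brake lost=not → not all inputs occur → does not occur.
Emergency stop fails [OR]: Limit switch failed=not, Lower safety PLC trips=not, Upper brake caliper malfunctions=not → no input occurs → does not occur.
Rotor brake lost [OR]: Encoder fails=not, Safety chain lost=not, Emergency stop fails=not → no input occurs → does not occur.
Yaw brake down [AND]: Main pitch battery fails=not, A pitch motor failed=not, Secondary encoder 2 stuck=not, Standby rotor brake 2 malfunctions=occurs → not all inputs occur → does not occur.
Converter path down [AND]: Contactor 2 degraded=not, Backup yaw brake 2 lost=not → not all inputs occur → does not occur.
Pitch system down [OR]: Forward hydraulic pack faulted=not, Yaw brake down=not, Converter path down=not → no input occurs → does not occur.
Wind turbine shutdown fails [OR]: Rotor brake lost=not, Pitch system down=not → no input occurs → does not occur.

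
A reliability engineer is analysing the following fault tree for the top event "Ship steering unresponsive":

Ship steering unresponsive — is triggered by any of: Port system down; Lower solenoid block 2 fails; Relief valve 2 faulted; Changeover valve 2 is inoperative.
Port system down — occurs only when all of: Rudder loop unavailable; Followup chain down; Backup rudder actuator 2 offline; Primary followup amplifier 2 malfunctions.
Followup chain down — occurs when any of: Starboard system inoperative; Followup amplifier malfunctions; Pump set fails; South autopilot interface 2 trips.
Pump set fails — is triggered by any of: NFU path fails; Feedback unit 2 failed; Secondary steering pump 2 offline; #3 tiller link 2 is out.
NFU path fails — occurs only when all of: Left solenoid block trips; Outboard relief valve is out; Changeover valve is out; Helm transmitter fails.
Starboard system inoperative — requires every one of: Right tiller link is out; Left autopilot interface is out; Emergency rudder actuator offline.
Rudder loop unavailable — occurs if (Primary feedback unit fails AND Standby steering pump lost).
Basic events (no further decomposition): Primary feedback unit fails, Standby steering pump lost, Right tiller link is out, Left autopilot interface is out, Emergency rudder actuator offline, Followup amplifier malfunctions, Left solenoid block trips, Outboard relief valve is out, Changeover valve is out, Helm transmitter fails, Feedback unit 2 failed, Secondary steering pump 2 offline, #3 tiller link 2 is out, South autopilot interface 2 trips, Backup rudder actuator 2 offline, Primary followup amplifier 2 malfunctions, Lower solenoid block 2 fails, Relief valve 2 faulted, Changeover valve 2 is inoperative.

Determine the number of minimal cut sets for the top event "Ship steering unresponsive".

10

Rudder loop unavailable [AND]: one cut set from each child combined → 1 × 1 = 1 cut set(s).
Starboard system inoperative [AND]: one cut set from each child combined → 1 × 1 × 1 = 1 cut set(s).
NFU path fails [AND]: one cut set from each child combined → 1 × 1 × 1 × 1 = 1 cut set(s).
Pump set fails [OR]: union of children's cut sets → 4 cut set(s).
Followup chain down [OR]: union of children's cut sets → 7 cut set(s).
Port system down [AND]: one cut set from each child combined → 1 × 7 × 1 × 1 = 7 cut set(s).
Ship steering unresponsive [OR]: union of children's cut sets → 10 cut set(s).
Minimal cut sets: {Backup rudder actuator 2 offline, Emergency rudder actuator offline, Left autopilot interface is out, Primary feedback unit fails, Primary followup amplifier 2 malfunctions, Right tiller link is out, Standby steering pump lost}; {Backup rudder actuator 2 offline, Followup amplifier malfunctions, Primary feedback unit fails, Primary followup amplifier 2 malfunctions, Standby steering pump lost}; {Backup rudder actuator 2 offline, Changeover valve is out, Helm transmitter fails, Left solenoid block trips, Outboard relief valve is out, Primary feedback unit fails, Primary followup amplifier 2 malfunctions, Standby steering pump lost}; {Backup rudder actuator 2 offline, Feedback unit 2 failed, Primary feedback unit fails, Primary followup amplifier 2 malfunctions, Standby steering pump lost}; {Backup rudder actuator 2 offline, Primary feedback unit fails, Primary followup amplifier 2 malfunctions, Secondary steering pump 2 offline, Standby steering pump lost}; {#3 tiller link 2 is out, Backup rudder actuator 2 offline, Primary feedback unit fails, Primary followup amplifier 2 malfunctions, Standby steering pump lost}; {Backup rudder actuator 2 offline, Primary feedback unit fails, Primary followup amplifier 2 malfunctions, South autopilot interface 2 trips, Standby steering pump lost}; {Lower solenoid block 2 fails}; {Relief valve 2 faulted}; {Changeover valve 2 is inoperative}.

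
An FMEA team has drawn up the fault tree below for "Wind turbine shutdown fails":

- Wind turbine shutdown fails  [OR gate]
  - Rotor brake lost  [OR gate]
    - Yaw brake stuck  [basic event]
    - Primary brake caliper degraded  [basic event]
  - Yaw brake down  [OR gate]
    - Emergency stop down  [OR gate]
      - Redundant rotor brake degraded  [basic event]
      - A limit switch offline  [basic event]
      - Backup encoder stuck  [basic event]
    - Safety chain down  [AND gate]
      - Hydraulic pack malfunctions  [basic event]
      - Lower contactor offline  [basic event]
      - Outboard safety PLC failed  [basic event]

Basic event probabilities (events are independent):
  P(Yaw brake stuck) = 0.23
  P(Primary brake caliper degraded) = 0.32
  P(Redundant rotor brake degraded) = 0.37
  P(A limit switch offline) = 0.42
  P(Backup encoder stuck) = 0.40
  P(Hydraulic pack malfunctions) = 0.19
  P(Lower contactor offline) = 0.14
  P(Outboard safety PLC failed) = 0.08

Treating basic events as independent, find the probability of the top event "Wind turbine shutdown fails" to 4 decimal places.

0.8855

P(Rotor brake lost) [OR] = 1 − (1−0.23) × (1−0.32) = 0.476400
P(Emergency stop down) [OR] = 1 − (1−0.37) × (1−0.42) × (1−0.40) = 0.780760
P(Safety chain down) [AND] = 0.19 × 0.14 × 0.08 = 0.002128
P(Yaw brake down) [OR] = 1 − (1−0.780760) × (1−0.002128) = 0.781227
P(Wind turbine shutdown fails) [OR] = 1 − (1−0.476400) × (1−0.781227) = 0.885450
Rounded to 4 decimal places: P(Wind turbine shutdown fails) ≈ 0.8855.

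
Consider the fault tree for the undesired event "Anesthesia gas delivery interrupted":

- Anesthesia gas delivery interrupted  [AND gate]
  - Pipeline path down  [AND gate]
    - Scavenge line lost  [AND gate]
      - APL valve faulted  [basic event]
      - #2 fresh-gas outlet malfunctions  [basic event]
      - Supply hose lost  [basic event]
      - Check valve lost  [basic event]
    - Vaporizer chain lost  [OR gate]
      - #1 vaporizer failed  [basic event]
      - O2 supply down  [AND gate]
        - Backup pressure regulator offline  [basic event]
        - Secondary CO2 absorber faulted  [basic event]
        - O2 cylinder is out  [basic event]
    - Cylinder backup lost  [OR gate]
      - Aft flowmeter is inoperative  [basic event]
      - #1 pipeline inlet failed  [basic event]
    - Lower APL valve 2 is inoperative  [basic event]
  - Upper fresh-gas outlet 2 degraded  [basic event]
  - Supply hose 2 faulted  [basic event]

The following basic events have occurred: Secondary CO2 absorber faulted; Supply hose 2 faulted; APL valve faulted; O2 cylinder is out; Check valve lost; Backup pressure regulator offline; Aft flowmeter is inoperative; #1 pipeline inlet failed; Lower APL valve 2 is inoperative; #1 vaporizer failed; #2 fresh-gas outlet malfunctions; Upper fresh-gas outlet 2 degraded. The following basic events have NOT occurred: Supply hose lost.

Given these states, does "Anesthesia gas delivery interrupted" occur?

Scavenge line lost [AND]: APL valve faulted=occurs, #2 fresh-gas outlet malfunctions=occurs, Supply hose lost=not, Check valve lost=occurs → not all inputs occur → does not occur.
O2 supply down [AND]: Backup pressure regulator offline=occurs, Secondary CO2 absorber faulted=occurs, O2 cylinder is out=occurs → all inputs occur → occurs.
Vaporizer chain lost [OR]: #1 vaporizer failed=occurs, O2 supply down=occurs → at least one input occurs → occurs.
Cylinder backup lost [OR]: Aft flowmeter is inoperative=occurs, #1 pipeline inlet failed=occurs → at least one input occurs → occurs.
Pipeline path down [AND]: Scavenge line lost=not, Vaporizer chain lost=occurs, Cylinder backup lost=occurs, Lower APL valve 2 is inoperative=occurs → not all inputs occur → does not occur.
Anesthesia gas delivery interrupted [AND]: Pipeline path down=not, Upper fresh-gas outlet 2 degraded=occurs, Supply hose 2 faulted=occurs → not all inputs occur → does not occur.

No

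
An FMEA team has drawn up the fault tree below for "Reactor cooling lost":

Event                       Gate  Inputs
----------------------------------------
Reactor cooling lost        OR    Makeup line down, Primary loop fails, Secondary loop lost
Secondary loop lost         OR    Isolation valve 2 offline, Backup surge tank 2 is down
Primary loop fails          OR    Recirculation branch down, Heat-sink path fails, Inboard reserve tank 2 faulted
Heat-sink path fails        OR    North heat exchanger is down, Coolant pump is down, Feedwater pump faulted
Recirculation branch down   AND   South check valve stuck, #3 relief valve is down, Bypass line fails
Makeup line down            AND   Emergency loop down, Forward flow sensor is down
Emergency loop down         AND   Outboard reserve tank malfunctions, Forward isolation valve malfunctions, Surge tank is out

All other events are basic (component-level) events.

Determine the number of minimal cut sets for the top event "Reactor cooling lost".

8

Emergency loop down [AND]: one cut set from each child combined → 1 × 1 × 1 = 1 cut set(s).
Makeup line down [AND]: one cut set from each child combined → 1 × 1 = 1 cut set(s).
Recirculation branch down [AND]: one cut set from each child combined → 1 × 1 × 1 = 1 cut set(s).
Heat-sink path fails [OR]: union of children's cut sets → 3 cut set(s).
Primary loop fails [OR]: union of children's cut sets → 5 cut set(s).
Secondary loop lost [OR]: union of children's cut sets → 2 cut set(s).
Reactor cooling lost [OR]: union of children's cut sets → 8 cut set(s).
Minimal cut sets: {Forward flow sensor is down, Forward isolation valve malfunctions, Outboard reserve tank malfunctions, Surge tank is out}; {#3 relief valve is down, Bypass line fails, South check valve stuck}; {North heat exchanger is down}; {Coolant pump is down}; {Feedwater pump faulted}; {Inboard reserve tank 2 faulted}; {Isolation valve 2 offline}; {Backup surge tank 2 is down}.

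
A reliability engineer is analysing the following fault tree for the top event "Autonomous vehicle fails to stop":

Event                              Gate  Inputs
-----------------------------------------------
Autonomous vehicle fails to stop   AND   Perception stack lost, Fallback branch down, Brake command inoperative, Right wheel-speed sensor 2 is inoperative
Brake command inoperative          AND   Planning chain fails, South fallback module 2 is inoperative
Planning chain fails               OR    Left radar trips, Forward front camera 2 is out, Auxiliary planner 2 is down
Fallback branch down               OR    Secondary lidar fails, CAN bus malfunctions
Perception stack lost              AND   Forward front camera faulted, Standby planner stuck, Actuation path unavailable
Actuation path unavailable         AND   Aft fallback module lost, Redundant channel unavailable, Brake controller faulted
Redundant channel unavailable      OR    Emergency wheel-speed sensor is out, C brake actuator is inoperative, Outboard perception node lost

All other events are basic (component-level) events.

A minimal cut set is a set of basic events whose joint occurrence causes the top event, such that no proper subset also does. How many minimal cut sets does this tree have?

18

Redundant channel unavailable [OR]: union of children's cut sets → 3 cut set(s).
Actuation path unavailable [AND]: one cut set from each child combined → 1 × 3 × 1 = 3 cut set(s).
Perception stack lost [AND]: one cut set from each child combined → 1 × 1 × 3 = 3 cut set(s).
Fallback branch down [OR]: union of children's cut sets → 2 cut set(s).
Planning chain fails [OR]: union of children's cut sets → 3 cut set(s).
Brake command inoperative [AND]: one cut set from each child combined → 3 × 1 = 3 cut set(s).
Autonomous vehicle fails to stop [AND]: one cut set from each child combined → 3 × 2 × 3 × 1 = 18 cut set(s).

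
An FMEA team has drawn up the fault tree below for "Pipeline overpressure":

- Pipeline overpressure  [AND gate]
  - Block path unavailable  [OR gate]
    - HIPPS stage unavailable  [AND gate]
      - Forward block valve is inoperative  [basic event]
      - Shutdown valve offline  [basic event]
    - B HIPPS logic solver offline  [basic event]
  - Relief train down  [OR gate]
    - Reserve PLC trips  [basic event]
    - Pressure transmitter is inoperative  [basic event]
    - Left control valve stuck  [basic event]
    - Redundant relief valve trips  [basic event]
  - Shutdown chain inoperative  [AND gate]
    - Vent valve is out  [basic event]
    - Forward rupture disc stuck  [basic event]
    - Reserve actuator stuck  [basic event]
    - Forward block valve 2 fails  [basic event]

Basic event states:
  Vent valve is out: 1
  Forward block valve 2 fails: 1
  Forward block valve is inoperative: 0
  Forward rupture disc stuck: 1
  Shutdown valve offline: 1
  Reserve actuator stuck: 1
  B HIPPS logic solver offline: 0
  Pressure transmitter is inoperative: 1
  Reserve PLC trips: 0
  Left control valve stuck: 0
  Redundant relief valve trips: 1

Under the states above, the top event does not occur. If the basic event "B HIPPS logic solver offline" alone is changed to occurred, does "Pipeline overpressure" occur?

Yes

Counterfactual: set "B HIPPS logic solver offline" to occurred.
HIPPS stage unavailable [AND]: Forward block valve is inoperative=not, Shutdown valve offline=occurs → not all inputs occur → does not occur.
Block path unavailable [OR]: HIPPS stage unavailable=not, B HIPPS logic solver offline=occurs → at least one input occurs → occurs.
Relief train down [OR]: Reserve PLC trips=not, Pressure transmitter is inoperative=occurs, Left control valve stuck=not, Redundant relief valve trips=occurs → at least one input occurs → occurs.
Shutdown chain inoperative [AND]: Vent valve is out=occurs, Forward rupture disc stuck=occurs, Reserve actuator stuck=occurs, Forward block valve 2 fails=occurs → all inputs occur → occurs.
Pipeline overpressure [AND]: Block path unavailable=occurs, Relief train down=occurs, Shutdown chain inoperative=occurs → all inputs occur → occurs.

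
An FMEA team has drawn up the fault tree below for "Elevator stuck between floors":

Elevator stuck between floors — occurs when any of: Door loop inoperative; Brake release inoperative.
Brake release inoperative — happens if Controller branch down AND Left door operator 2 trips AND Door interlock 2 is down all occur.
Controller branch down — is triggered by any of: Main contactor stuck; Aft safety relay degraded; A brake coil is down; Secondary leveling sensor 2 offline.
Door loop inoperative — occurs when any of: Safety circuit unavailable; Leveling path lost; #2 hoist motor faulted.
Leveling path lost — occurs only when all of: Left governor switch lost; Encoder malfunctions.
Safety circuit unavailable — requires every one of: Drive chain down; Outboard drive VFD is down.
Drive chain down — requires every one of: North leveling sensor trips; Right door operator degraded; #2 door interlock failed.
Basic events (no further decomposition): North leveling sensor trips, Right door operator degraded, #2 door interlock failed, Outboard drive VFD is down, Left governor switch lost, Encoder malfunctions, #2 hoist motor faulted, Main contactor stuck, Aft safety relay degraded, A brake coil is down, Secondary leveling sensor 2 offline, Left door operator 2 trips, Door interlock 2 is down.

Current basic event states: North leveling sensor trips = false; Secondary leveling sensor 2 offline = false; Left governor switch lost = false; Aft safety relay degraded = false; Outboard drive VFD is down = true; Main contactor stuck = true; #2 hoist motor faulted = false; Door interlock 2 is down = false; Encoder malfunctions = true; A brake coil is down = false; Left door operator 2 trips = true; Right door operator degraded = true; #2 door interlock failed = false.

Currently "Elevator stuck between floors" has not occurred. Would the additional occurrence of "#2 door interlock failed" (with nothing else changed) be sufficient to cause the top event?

No

Counterfactual: set "#2 door interlock failed" to occurred.
Drive chain down [AND]: North leveling sensor trips=not, Right door operator degraded=occurs, #2 door interlock failed=occurs → not all inputs occur → does not occur.
Safety circuit unavailable [AND]: Drive chain down=not, Outboard drive VFD is down=occurs → not all inputs occur → does not occur.
Leveling path lost [AND]: Left governor switch lost=not, Encoder malfunctions=occurs → not all inputs occur → does not occur.
Door loop inoperative [OR]: Safety circuit unavailable=not, Leveling path lost=not, #2 hoist motor faulted=not → no input occurs → does not occur.
Controller branch down [OR]: Main contactor stuck=occurs, Aft safety relay degraded=not, A brake coil is down=not, Secondary leveling sensor 2 offline=not → at least one input occurs → occurs.
Brake release inoperative [AND]: Controller branch down=occurs, Left door operator 2 trips=occurs, Door interlock 2 is down=not → not all inputs occur → does not occur.
Elevator stuck between floors [OR]: Door loop inoperative=not, Brake release inoperative=not → no input occurs → does not occur.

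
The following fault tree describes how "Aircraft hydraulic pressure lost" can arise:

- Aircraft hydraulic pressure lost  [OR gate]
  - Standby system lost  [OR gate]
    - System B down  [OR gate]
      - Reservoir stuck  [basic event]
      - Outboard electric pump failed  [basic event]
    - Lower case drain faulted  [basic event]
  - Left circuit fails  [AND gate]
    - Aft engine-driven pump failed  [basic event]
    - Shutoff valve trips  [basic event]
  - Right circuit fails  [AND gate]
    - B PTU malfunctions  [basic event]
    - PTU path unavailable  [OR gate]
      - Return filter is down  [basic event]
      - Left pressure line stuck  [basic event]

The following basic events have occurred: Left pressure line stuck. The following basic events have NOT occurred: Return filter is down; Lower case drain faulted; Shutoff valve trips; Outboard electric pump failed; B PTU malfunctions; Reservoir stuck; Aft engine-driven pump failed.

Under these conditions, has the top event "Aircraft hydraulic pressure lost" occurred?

System B down [OR]: Reservoir stuck=not, Outboard electric pump failed=not → no input occurs → does not occur.
Standby system lost [OR]: System B down=not, Lower case drain faulted=not → no input occurs → does not occur.
Left circuit fails [AND]: Aft engine-driven pump failed=not, Shutoff valve trips=not → not all inputs occur → does not occur.
PTU path unavailable [OR]: Return filter is down=not, Left pressure line stuck=occurs → at least one input occurs → occurs.
Right circuit fails [AND]: B PTU malfunctions=not, PTU path unavailable=occurs → not all inputs occur → does not occur.
Aircraft hydraulic pressure lost [OR]: Standby system lost=not, Left circuit fails=not, Right circuit fails=not → no input occurs → does not occur.

No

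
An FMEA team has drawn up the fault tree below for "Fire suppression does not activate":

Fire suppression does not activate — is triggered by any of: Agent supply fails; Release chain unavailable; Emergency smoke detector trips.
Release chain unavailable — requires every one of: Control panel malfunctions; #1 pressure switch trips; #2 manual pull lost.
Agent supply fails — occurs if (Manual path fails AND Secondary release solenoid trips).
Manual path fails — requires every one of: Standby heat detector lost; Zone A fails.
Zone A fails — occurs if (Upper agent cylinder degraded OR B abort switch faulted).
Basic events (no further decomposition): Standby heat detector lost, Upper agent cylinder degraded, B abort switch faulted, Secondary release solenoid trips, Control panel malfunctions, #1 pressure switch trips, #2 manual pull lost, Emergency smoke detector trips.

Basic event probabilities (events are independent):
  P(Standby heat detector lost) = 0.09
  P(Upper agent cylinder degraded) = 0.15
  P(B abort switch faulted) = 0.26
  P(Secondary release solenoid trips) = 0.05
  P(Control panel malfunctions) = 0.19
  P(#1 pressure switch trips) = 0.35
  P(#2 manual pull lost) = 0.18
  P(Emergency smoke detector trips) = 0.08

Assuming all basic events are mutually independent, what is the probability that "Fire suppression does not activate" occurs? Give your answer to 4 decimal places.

P(Zone A fails) [OR] = 1 − (1−0.15) × (1−0.26) = 0.371000
P(Manual path fails) [AND] = 0.09 × 0.371000 = 0.033390
P(Agent supply fails) [AND] = 0.033390 × 0.05 = 0.001670
P(Release chain unavailable) [AND] = 0.19 × 0.35 × 0.18 = 0.011970
P(Fire suppression does not activate) [OR] = 1 − (1−0.001670) × (1−0.011970) × (1−0.08) = 0.092530
Rounded to 4 decimal places: P(Fire suppression does not activate) ≈ 0.0925.

0.0925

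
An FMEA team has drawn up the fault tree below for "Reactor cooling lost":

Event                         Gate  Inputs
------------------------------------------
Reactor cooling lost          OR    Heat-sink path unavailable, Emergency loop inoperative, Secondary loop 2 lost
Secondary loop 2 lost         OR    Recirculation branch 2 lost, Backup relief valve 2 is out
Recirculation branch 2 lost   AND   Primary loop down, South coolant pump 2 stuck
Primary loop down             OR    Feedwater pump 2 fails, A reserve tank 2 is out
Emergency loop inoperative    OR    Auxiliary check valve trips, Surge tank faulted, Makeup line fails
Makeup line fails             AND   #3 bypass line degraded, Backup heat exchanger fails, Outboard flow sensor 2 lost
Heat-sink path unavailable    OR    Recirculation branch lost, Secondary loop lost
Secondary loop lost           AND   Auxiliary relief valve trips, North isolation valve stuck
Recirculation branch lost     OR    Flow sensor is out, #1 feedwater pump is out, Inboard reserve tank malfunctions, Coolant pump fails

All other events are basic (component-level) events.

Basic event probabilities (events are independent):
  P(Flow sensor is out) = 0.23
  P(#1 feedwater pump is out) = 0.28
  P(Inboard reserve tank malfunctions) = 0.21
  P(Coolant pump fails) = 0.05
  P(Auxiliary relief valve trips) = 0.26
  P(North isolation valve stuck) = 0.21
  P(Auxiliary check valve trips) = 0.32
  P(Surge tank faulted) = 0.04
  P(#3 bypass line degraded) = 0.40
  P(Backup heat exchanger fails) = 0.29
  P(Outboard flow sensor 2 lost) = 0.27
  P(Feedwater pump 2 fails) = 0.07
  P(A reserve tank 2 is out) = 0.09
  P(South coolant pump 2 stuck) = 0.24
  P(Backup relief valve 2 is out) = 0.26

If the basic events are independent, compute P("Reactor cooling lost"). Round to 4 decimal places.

0.8227

P(Recirculation branch lost) [OR] = 1 − (1−0.23) × (1−0.28) × (1−0.21) × (1−0.05) = 0.583923
P(Secondary loop lost) [AND] = 0.26 × 0.21 = 0.054600
P(Heat-sink path unavailable) [OR] = 1 − (1−0.583923) × (1−0.054600) = 0.606641
P(Makeup line fails) [AND] = 0.40 × 0.29 × 0.27 = 0.031320
P(Emergency loop inoperative) [OR] = 1 − (1−0.32) × (1−0.04) × (1−0.031320) = 0.367646
P(Primary loop down) [OR] = 1 − (1−0.07) × (1−0.09) = 0.153700
P(Recirculation branch 2 lost) [AND] = 0.153700 × 0.24 = 0.036888
P(Secondary loop 2 lost) [OR] = 1 − (1−0.036888) × (1−0.26) = 0.287297
P(Reactor cooling lost) [OR] = 1 − (1−0.606641) × (1−0.367646) × (1−0.287297) = 0.822721
Rounded to 4 decimal places: P(Reactor cooling lost) ≈ 0.8227.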